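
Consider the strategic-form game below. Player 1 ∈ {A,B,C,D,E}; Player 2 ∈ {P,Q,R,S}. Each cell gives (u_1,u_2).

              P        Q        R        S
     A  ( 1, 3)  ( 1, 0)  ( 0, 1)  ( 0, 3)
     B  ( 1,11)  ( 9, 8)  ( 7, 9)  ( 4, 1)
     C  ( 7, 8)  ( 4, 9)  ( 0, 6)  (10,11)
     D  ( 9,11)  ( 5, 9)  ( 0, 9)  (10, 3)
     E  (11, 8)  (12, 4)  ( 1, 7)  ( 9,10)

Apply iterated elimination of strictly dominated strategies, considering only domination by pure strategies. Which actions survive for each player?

IESDS → P1:{C,D,E} P2:{P,Q,S}

P1 drop A (E beats it: P:11>1 Q:12>1 R:1>0 S:9>0)
P2 drop R (P beats it: B:11>9 C:8>6 D:11>9 E:8>7)
P1 drop B (E beats it: P:11>1 Q:12>9 S:9>4)
P1→{C,D,E} P2→{P,Q,S}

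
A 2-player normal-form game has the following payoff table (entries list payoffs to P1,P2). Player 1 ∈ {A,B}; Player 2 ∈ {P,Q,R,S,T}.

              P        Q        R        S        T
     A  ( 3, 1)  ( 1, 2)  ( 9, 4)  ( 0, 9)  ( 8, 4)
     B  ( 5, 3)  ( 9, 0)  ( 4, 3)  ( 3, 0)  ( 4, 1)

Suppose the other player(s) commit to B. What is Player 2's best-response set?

u_2(P vs B) = 3
u_2(Q vs B) = 0
u_2(R vs B) = 3
u_2(S vs B) = 0
u_2(T vs B) = 1
max payoff 3 at {P,R}

P2 best: {P,R}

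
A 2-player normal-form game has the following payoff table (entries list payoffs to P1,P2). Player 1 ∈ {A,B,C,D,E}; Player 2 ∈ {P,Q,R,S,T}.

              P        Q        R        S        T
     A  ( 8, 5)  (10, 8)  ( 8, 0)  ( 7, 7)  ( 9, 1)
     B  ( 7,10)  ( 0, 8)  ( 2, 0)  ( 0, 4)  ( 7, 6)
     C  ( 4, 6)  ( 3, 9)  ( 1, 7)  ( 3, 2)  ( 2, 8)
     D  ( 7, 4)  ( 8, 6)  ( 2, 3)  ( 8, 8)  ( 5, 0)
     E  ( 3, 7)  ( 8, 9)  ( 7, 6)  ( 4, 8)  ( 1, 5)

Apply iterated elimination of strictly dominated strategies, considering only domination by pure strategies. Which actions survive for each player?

P1 drop B (A beats it: P:8>7 Q:10>0 R:8>2 S:7>0 T:9>7)
P1 drop C (A beats it: P:8>4 Q:10>3 R:8>1 S:7>3 T:9>2)
P1 drop E (A beats it: P:8>3 Q:10>8 R:8>7 S:7>4 T:9>1)
P2 drop P (Q beats it: A:8>5 D:6>4)
P2 drop R (Q beats it: A:8>0 D:6>3)
P2 drop T (Q beats it: A:8>1 D:6>0)
P1→{A,D} P2→{Q,S}

IESDS → P1:{A,D} P2:{Q,S}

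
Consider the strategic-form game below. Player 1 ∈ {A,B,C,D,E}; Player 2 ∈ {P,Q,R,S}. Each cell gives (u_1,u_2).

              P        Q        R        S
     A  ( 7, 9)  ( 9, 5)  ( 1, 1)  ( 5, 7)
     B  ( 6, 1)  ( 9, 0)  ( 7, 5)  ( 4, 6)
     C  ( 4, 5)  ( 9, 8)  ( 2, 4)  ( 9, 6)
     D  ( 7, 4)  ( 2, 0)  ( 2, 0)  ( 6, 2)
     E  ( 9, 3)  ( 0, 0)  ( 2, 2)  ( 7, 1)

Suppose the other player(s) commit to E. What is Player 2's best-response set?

argmax u_2 = {P}

u_2(P vs E) = 3
u_2(Q vs E) = 0
u_2(R vs E) = 2
u_2(S vs E) = 1
max payoff 3 at {P}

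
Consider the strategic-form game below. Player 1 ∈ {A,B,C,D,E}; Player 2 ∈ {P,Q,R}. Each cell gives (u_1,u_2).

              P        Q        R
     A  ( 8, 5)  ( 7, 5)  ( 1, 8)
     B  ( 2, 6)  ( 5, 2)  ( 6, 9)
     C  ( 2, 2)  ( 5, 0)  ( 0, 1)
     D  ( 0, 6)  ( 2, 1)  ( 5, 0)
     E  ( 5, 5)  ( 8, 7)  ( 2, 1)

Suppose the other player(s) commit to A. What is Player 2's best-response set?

P2 best: {R}

u_2(P vs A) = 5
u_2(Q vs A) = 5
u_2(R vs A) = 8
max payoff 8 at {R}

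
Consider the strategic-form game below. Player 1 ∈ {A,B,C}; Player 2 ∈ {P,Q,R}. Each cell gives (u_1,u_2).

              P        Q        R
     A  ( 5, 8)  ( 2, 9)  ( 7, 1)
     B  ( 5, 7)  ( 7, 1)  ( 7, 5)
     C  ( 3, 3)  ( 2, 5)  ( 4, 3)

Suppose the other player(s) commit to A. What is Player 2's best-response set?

P2 best: {Q}

u_2(P vs A) = 8
u_2(Q vs A) = 9
u_2(R vs A) = 1
max payoff 9 at {Q}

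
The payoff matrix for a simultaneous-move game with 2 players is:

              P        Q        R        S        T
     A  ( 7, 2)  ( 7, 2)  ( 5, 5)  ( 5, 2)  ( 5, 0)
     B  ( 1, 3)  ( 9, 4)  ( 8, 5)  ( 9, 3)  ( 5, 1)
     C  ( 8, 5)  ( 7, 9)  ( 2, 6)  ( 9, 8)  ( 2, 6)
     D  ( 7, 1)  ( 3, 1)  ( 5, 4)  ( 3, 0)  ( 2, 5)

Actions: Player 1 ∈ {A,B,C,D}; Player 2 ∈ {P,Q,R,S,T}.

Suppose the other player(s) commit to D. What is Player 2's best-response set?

u_2(P vs D) = 1
u_2(Q vs D) = 1
u_2(R vs D) = 4
u_2(S vs D) = 0
u_2(T vs D) = 5
max payoff 5 at {T}

argmax u_2 = {T}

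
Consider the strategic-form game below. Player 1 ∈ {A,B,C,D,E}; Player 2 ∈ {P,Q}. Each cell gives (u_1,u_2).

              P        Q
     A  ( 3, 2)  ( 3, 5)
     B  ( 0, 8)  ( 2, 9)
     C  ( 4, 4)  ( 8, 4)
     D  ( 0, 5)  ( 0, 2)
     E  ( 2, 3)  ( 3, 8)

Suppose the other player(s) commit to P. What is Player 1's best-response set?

argmax u_1 = {C}

u_1(A vs P) = 3
u_1(B vs P) = 0
u_1(C vs P) = 4
u_1(D vs P) = 0
u_1(E vs P) = 2
max payoff 4 at {C}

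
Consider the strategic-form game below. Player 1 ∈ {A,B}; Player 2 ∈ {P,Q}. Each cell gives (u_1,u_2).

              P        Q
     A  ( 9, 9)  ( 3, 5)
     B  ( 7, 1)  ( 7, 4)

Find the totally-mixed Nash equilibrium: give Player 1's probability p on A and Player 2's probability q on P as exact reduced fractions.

P1 indiff ⇒ q·9+(1-q)·3 = q·7+(1-q)·7 ⇒ q(2) = (1-q)(4) ⇒ q = 2/3
P2 indiff ⇒ p·9+(1-p)·1 = p·5+(1-p)·4 ⇒ p(4) = (1-p)(3) ⇒ p = 3/7

(p,q) = (3/7, 2/3)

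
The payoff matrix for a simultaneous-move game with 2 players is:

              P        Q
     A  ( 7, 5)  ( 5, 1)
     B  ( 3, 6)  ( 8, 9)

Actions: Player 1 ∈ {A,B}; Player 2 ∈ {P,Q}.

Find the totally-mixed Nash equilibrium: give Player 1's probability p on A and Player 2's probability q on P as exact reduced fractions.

P1 indiff ⇒ q·7+(1-q)·5 = q·3+(1-q)·8 ⇒ q(4) = (1-q)(3) ⇒ q = 3/7
P2 indiff ⇒ p·5+(1-p)·6 = p·1+(1-p)·9 ⇒ p(4) = (1-p)(3) ⇒ p = 3/7

P1 mixes 3/7 on A; P2 mixes 3/7 on P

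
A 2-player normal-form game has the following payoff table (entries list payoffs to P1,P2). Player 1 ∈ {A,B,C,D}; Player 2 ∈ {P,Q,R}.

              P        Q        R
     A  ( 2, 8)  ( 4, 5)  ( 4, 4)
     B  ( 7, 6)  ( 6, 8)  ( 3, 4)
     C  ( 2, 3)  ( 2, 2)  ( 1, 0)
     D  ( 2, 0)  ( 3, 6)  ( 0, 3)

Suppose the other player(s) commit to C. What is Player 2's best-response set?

u_2(P vs C) = 3
u_2(Q vs C) = 2
u_2(R vs C) = 0
max payoff 3 at {P}

BR_2 = {P}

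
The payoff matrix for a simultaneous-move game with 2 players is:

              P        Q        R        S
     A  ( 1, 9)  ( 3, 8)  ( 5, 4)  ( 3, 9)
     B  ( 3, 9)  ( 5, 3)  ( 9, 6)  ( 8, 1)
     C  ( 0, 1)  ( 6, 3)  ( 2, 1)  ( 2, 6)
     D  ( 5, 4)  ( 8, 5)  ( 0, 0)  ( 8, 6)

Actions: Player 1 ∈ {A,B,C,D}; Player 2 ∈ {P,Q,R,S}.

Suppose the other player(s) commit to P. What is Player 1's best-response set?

u_1(A vs P) = 1
u_1(B vs P) = 3
u_1(C vs P) = 0
u_1(D vs P) = 5
max payoff 5 at {D}

P1 best: {D}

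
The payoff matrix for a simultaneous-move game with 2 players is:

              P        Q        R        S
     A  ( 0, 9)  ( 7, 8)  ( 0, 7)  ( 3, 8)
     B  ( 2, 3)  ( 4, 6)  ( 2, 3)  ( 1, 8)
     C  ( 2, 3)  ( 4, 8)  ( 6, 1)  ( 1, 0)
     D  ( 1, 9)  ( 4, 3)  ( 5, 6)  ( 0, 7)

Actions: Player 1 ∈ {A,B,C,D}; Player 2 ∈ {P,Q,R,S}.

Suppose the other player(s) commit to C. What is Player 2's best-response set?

BR_2 = {Q}

u_2(P vs C) = 3
u_2(Q vs C) = 8
u_2(R vs C) = 1
u_2(S vs C) = 0
max payoff 8 at {Q}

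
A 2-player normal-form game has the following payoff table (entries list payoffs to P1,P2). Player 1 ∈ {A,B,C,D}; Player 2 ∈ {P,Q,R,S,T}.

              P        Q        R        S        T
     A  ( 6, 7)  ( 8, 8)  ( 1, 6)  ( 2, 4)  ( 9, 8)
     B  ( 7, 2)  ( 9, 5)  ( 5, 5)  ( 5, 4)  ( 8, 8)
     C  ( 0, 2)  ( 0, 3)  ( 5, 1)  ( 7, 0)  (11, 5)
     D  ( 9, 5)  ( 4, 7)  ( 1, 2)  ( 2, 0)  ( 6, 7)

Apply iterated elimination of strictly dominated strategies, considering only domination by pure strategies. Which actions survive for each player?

P2 drop P (Q beats it: A:8>7 B:5>2 C:3>2 D:7>5)
P1 drop D (B beats it: Q:9>4 R:5>1 S:5>2 T:8>6)
P2 drop R (T beats it: A:8>6 B:8>5 C:5>1)
P2 drop S (Q beats it: A:8>4 B:5>4 C:3>0)
P1→{A,B,C} P2→{Q,T}

Survivors P1:{A,B,C} P2:{Q,T}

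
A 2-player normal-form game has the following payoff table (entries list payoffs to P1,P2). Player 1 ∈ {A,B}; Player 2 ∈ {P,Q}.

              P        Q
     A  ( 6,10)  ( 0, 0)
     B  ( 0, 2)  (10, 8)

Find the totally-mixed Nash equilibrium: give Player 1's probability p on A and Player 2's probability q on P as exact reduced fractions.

P1 indiff ⇒ q·6+(1-q)·0 = q·0+(1-q)·10 ⇒ q(6) = (1-q)(10) ⇒ q = 5/8
P2 indiff ⇒ p·10+(1-p)·2 = p·0+(1-p)·8 ⇒ p(10) = (1-p)(6) ⇒ p = 3/8

p=3/8, q=5/8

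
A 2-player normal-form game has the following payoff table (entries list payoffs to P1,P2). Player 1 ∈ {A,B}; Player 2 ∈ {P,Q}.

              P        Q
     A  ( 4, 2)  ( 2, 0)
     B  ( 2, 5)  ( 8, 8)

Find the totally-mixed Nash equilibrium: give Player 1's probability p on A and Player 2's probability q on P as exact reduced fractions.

P1 indiff ⇒ q·4+(1-q)·2 = q·2+(1-q)·8 ⇒ q(2) = (1-q)(6) ⇒ q = 3/4
P2 indiff ⇒ p·2+(1-p)·5 = p·0+(1-p)·8 ⇒ p(2) = (1-p)(3) ⇒ p = 3/5

p=3/5, q=3/4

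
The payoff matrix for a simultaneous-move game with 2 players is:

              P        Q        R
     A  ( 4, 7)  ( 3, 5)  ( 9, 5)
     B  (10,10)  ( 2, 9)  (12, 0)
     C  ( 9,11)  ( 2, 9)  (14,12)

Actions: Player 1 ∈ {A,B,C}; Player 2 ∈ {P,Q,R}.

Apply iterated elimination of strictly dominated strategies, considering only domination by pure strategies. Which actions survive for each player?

P2 drop Q (P beats it: A:7>5 B:10>9 C:11>9)
P1 drop A (B beats it: P:10>4 R:12>9)
P1→{B,C} P2→{P,R}

Remaining: P1:{B,C} P2:{P,R}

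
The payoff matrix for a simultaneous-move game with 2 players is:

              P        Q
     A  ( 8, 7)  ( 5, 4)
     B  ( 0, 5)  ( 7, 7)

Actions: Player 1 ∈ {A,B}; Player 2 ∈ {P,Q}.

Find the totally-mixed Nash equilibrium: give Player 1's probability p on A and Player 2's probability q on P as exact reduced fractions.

P1 mixes 2/5 on A; P2 mixes 1/5 on P

P1 indiff ⇒ q·8+(1-q)·5 = q·0+(1-q)·7 ⇒ q(8) = (1-q)(2) ⇒ q = 1/5
P2 indiff ⇒ p·7+(1-p)·5 = p·4+(1-p)·7 ⇒ p(3) = (1-p)(2) ⇒ p = 2/5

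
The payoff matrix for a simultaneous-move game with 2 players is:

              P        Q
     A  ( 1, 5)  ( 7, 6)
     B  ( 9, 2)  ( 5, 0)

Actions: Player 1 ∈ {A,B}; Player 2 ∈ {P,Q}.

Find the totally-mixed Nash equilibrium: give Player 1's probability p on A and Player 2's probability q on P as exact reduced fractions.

P1 indiff ⇒ q·1+(1-q)·7 = q·9+(1-q)·5 ⇒ q(-8) = (1-q)(-2) ⇒ q = 1/5
P2 indiff ⇒ p·5+(1-p)·2 = p·6+(1-p)·0 ⇒ p(-1) = (1-p)(-2) ⇒ p = 2/3

(p,q) = (2/3, 1/5)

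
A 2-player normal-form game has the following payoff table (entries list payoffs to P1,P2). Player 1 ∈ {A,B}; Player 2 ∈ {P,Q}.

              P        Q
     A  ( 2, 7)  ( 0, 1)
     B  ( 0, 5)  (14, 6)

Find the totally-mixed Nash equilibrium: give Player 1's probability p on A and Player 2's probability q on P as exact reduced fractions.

(p,q) = (1/7, 7/8)

P1 indiff ⇒ q·2+(1-q)·0 = q·0+(1-q)·14 ⇒ q(2) = (1-q)(14) ⇒ q = 7/8
P2 indiff ⇒ p·7+(1-p)·5 = p·1+(1-p)·6 ⇒ p(6) = (1-p)(1) ⇒ p = 1/7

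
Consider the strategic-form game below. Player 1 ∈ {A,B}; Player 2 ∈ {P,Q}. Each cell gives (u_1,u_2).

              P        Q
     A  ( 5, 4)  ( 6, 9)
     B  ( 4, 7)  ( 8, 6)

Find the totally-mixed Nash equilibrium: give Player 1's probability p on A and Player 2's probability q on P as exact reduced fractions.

P1 indiff ⇒ q·5+(1-q)·6 = q·4+(1-q)·8 ⇒ q(1) = (1-q)(2) ⇒ q = 2/3
P2 indiff ⇒ p·4+(1-p)·7 = p·9+(1-p)·6 ⇒ p(-5) = (1-p)(-1) ⇒ p = 1/6

P1 mixes 1/6 on A; P2 mixes 2/3 on P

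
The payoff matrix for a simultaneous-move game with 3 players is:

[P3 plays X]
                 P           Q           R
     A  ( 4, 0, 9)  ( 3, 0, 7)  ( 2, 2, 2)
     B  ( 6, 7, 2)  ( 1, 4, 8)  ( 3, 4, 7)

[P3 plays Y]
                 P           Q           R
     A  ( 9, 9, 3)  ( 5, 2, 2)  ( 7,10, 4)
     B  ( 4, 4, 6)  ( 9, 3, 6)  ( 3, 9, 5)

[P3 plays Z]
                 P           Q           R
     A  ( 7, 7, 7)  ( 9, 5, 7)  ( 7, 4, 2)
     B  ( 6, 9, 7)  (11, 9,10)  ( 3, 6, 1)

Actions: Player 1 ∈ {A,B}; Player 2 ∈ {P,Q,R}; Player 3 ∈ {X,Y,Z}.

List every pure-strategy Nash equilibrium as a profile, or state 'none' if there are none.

(A,P,X): not NE [P1→B gives 6>4; P2→R gives 2>0]
(A,P,Y): not NE [P2→R gives 10>9; P3→X gives 9>3]
(A,P,Z): not NE [P3→X gives 9>7]
(A,Q,X): not NE [P2→R gives 2>0]
(A,Q,Y): not NE [P1→B gives 9>5; P2→R gives 10>2; P3→Z gives 7>2]
(A,Q,Z): not NE [P1→B gives 11>9; P2→P gives 7>5]
(A,R,X): not NE [P1→B gives 3>2; P3→Y gives 4>2]
(A,R,Y): NE
(A,R,Z): not NE [P2→P gives 7>4; P3→Y gives 4>2]
(B,P,X): not NE [P3→Z gives 7>2]
(B,P,Y): not NE [P1→A gives 9>4; P2→R gives 9>4; P3→Z gives 7>6]
(B,P,Z): not NE [P1→A gives 7>6]
(B,Q,X): not NE [P1→A gives 3>1; P2→P gives 7>4; P3→Z gives 10>8]
(B,Q,Y): not NE [P2→R gives 9>3; P3→Z gives 10>6]
(B,Q,Z): NE
(B,R,X): not NE [P2→P gives 7>4]
(B,R,Y): not NE [P1→A gives 7>3; P3→X gives 7>5]
(B,R,Z): not NE [P1→A gives 7>3; P2→Q gives 9>6; P3→X gives 7>1]

Nash profiles: (A,R,Y), (B,Q,Z)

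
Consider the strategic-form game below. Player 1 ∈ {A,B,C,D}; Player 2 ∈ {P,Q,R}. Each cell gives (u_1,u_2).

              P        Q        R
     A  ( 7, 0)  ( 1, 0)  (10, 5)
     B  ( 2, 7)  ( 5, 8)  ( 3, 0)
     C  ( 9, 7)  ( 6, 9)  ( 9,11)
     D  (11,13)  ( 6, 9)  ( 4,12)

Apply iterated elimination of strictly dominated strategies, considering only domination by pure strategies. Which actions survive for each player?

P1 drop B (C beats it: P:9>2 Q:6>5 R:9>3)
P2 drop Q (R beats it: A:5>0 C:11>9 D:12>9)
P1→{A,C,D} P2→{P,R}

Remaining: P1:{A,C,D} P2:{P,R}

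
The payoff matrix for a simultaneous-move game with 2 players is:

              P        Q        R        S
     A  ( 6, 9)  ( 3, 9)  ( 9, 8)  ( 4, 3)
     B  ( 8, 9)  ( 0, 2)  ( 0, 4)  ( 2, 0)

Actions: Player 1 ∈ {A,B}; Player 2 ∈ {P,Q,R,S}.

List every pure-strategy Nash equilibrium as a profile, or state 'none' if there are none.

PSNE = {(A,Q), (B,P)}

(A,P): not NE [P1→B gives 8>6]
(A,Q): NE
(A,R): not NE [P2→Q gives 9>8]
(A,S): not NE [P2→Q gives 9>3]
(B,P): NE
(B,Q): not NE [P1→A gives 3>0; P2→P gives 9>2]
(B,R): not NE [P1→A gives 9>0; P2→P gives 9>4]
(B,S): not NE [P1→A gives 4>2; P2→P gives 9>0]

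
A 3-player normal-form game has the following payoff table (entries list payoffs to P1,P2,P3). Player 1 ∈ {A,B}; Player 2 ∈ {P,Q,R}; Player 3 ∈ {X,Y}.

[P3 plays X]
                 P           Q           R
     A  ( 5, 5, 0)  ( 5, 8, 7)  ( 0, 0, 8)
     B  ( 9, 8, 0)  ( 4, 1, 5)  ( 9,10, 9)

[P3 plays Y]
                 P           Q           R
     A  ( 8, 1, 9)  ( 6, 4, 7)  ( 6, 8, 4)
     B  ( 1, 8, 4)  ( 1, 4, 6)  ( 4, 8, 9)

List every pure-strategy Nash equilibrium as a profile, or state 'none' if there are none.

Nash profiles: (A,Q,X), (B,R,X)

(A,P,X): not NE [P1→B gives 9>5; P2→Q gives 8>5; P3→Y gives 9>0]
(A,P,Y): not NE [P2→R gives 8>1]
(A,Q,X): NE
(A,Q,Y): not NE [P2→R gives 8>4]
(A,R,X): not NE [P1→B gives 9>0; P2→Q gives 8>0]
(A,R,Y): not NE [P3→X gives 8>4]
(B,P,X): not NE [P2→R gives 10>8; P3→Y gives 4>0]
(B,P,Y): not NE [P1→A gives 8>1]
(B,Q,X): not NE [P1→A gives 5>4; P2→R gives 10>1; P3→Y gives 6>5]
(B,Q,Y): not NE [P1→A gives 6>1; P2→R gives 8>4]
(B,R,X): NE
(B,R,Y): not NE [P1→A gives 6>4]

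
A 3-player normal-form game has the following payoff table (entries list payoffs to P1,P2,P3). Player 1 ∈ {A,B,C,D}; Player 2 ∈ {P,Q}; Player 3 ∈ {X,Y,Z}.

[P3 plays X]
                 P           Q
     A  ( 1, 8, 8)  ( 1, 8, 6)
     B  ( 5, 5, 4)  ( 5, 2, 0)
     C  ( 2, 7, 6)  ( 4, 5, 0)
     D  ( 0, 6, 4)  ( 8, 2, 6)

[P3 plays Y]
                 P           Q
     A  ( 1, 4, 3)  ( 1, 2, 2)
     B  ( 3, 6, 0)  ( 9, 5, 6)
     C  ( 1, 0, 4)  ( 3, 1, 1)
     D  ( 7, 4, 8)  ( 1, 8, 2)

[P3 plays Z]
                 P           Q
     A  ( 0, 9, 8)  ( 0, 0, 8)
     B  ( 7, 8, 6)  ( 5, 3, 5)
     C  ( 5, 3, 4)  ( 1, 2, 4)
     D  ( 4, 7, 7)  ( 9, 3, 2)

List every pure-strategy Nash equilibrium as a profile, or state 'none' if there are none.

(A,P,X): not NE [P1→B gives 5>1]
(A,P,Y): not NE [P1→D gives 7>1; P3→Z gives 8>3]
(A,P,Z): not NE [P1→B gives 7>0]
(A,Q,X): not NE [P1→D gives 8>1; P3→Z gives 8>6]
(A,Q,Y): not NE [P1→B gives 9>1; P2→P gives 4>2; P3→Z gives 8>2]
(A,Q,Z): not NE [P1→D gives 9>0; P2→P gives 9>0]
(B,P,X): not NE [P3→Z gives 6>4]
(B,P,Y): not NE [P1→D gives 7>3; P3→Z gives 6>0]
(B,P,Z): NE
(B,Q,X): not NE [P1→D gives 8>5; P2→P gives 5>2; P3→Y gives 6>0]
(B,Q,Y): not NE [P2→P gives 6>5]
(B,Q,Z): not NE [P1→D gives 9>5; P2→P gives 8>3; P3→Y gives 6>5]
(C,P,X): not NE [P1→B gives 5>2]
(C,P,Y): not NE [P1→D gives 7>1; P2→Q gives 1>0; P3→X gives 6>4]
(C,P,Z): not NE [P1→B gives 7>5; P3→X gives 6>4]
(C,Q,X): not NE [P1→D gives 8>4; P2→P gives 7>5; P3→Z gives 4>0]
(C,Q,Y): not NE [P1→B gives 9>3; P3→Z gives 4>1]
(C,Q,Z): not NE [P1→D gives 9>1; P2→P gives 3>2]
(D,P,X): not NE [P1→B gives 5>0; P3→Y gives 8>4]
(D,P,Y): not NE [P2→Q gives 8>4]
(D,P,Z): not NE [P1→B gives 7>4; P3→Y gives 8>7]
(D,Q,X): not NE [P2→P gives 6>2]
(D,Q,Y): not NE [P1→B gives 9>1; P3→X gives 6>2]
(D,Q,Z): not NE [P2→P gives 7>3; P3→X gives 6>2]

NE set: (B,P,Z)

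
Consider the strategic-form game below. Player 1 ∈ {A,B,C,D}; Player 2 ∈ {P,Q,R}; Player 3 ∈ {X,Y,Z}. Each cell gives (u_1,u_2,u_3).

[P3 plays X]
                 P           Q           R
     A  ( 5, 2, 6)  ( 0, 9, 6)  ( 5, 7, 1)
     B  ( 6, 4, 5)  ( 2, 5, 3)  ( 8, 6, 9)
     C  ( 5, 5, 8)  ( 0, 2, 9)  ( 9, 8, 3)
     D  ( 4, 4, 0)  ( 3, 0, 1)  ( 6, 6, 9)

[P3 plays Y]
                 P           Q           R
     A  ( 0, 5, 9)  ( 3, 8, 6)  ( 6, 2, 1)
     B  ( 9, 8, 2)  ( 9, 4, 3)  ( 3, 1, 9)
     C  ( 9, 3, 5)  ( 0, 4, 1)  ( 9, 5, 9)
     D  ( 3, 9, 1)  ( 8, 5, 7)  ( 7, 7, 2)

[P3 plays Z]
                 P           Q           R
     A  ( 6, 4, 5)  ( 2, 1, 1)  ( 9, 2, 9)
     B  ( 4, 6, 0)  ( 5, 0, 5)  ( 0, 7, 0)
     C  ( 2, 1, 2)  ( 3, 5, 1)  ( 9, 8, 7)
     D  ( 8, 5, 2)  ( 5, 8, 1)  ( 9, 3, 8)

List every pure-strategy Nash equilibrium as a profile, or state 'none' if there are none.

(A,P,X): not NE [P1→B gives 6>5; P2→Q gives 9>2; P3→Y gives 9>6]
(A,P,Y): not NE [P1→C gives 9>0; P2→Q gives 8>5]
(A,P,Z): not NE [P1→D gives 8>6; P3→Y gives 9>5]
(A,Q,X): not NE [P1→D gives 3>0]
(A,Q,Y): not NE [P1→B gives 9>3]
(A,Q,Z): not NE [P1→D gives 5>2; P2→P gives 4>1; P3→Y gives 6>1]
(A,R,X): not NE [P1→C gives 9>5; P2→Q gives 9>7; P3→Z gives 9>1]
(A,R,Y): not NE [P1→C gives 9>6; P2→Q gives 8>2; P3→Z gives 9>1]
(A,R,Z): not NE [P2→P gives 4>2]
(B,P,X): not NE [P2→R gives 6>4]
(B,P,Y): not NE [P3→X gives 5>2]
(B,P,Z): not NE [P1→D gives 8>4; P2→R gives 7>6; P3→X gives 5>0]
(B,Q,X): not NE [P1→D gives 3>2; P2→R gives 6>5; P3→Z gives 5>3]
(B,Q,Y): not NE [P2→P gives 8>4; P3→Z gives 5>3]
(B,Q,Z): not NE [P2→R gives 7>0]
(B,R,X): not NE [P1→C gives 9>8]
(B,R,Y): not NE [P1→C gives 9>3; P2→P gives 8>1]
(B,R,Z): not NE [P1→D gives 9>0; P3→Y gives 9>0]
(C,P,X): not NE [P1→B gives 6>5; P2→R gives 8>5]
(C,P,Y): not NE [P2→R gives 5>3; P3→X gives 8>5]
(C,P,Z): not NE [P1→D gives 8>2; P2→R gives 8>1; P3→X gives 8>2]
(C,Q,X): not NE [P1→D gives 3>0; P2→R gives 8>2]
(C,Q,Y): not NE [P1→B gives 9>0; P2→R gives 5>4; P3→X gives 9>1]
(C,Q,Z): not NE [P1→D gives 5>3; P2→R gives 8>5; P3→X gives 9>1]
(C,R,X): not NE [P3→Y gives 9>3]
(C,R,Y): NE
(C,R,Z): not NE [P3→Y gives 9>7]
(D,P,X): not NE [P1→B gives 6>4; P2→R gives 6>4; P3→Z gives 2>0]
(D,P,Y): not NE [P1→C gives 9>3; P3→Z gives 2>1]
(D,P,Z): not NE [P2→Q gives 8>5]
(D,Q,X): not NE [P2→R gives 6>0; P3→Y gives 7>1]
(D,Q,Y): not NE [P1→B gives 9>8; P2→P gives 9>5]
(D,Q,Z): not NE [P3→Y gives 7>1]
(D,R,X): not NE [P1→C gives 9>6]
(D,R,Y): not NE [P1→C gives 9>7; P2→P gives 9>7; P3→X gives 9>2]
(D,R,Z): not NE [P2→Q gives 8>3; P3→X gives 9>8]

Nash profiles: (C,R,Y)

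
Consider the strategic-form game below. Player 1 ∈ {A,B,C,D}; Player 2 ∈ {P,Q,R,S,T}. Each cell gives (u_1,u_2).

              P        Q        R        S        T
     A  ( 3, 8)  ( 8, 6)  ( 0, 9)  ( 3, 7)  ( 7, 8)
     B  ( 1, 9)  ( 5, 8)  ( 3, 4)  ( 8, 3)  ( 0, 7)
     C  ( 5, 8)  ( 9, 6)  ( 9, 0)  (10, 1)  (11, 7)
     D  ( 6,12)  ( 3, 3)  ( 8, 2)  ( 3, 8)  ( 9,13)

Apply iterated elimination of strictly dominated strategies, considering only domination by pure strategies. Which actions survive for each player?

P1 drop A (C beats it: P:5>3 Q:9>8 R:9>0 S:10>3 T:11>7)
P1 drop B (C beats it: P:5>1 Q:9>5 R:9>3 S:10>8 T:11>0)
P2 drop Q (P beats it: C:8>6 D:12>3)
P2 drop R (P beats it: C:8>0 D:12>2)
P2 drop S (P beats it: C:8>1 D:12>8)
P1→{C,D} P2→{P,T}

Remaining: P1:{C,D} P2:{P,T}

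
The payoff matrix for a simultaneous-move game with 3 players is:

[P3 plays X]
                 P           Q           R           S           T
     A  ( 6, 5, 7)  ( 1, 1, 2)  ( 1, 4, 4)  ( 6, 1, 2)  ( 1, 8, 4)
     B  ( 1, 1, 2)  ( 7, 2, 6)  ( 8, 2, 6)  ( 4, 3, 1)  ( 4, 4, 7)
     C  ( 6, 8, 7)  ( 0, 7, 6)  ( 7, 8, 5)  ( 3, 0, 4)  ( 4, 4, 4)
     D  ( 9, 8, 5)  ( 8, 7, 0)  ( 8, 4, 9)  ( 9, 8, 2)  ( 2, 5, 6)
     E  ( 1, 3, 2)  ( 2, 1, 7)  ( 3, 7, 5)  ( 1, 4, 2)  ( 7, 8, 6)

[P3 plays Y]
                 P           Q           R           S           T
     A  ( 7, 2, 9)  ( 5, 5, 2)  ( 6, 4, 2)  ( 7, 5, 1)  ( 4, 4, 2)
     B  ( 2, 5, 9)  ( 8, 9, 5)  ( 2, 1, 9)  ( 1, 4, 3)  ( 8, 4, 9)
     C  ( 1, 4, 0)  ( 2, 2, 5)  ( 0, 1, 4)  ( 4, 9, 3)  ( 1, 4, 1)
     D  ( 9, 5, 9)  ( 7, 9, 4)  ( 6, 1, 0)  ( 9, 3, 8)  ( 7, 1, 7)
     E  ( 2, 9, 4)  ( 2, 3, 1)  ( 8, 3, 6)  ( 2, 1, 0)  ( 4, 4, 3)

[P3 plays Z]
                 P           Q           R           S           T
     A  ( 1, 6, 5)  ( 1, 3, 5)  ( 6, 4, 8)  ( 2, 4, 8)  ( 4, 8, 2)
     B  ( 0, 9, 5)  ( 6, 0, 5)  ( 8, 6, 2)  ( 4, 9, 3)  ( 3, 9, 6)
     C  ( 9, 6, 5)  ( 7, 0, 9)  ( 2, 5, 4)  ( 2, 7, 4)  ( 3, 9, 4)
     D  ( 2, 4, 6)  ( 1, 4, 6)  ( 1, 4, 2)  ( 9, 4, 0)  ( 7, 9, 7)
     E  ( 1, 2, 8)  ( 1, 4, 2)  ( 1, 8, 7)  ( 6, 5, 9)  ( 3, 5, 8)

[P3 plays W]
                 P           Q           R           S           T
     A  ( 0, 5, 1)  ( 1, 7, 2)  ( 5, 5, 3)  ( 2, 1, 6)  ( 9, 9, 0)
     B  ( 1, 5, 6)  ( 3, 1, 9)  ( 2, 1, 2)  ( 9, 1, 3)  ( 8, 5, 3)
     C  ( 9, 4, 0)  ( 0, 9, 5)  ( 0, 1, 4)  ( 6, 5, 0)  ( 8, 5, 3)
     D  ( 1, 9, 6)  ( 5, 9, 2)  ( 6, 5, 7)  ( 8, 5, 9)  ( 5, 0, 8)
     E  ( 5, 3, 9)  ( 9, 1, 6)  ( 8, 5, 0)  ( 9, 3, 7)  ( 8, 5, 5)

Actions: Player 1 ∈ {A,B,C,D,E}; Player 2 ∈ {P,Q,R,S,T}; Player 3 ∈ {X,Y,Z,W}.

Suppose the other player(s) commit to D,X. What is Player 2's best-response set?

u_2(P vs D,X) = 8
u_2(Q vs D,X) = 7
u_2(R vs D,X) = 4
u_2(S vs D,X) = 8
u_2(T vs D,X) = 5
max payoff 8 at {P,S}

P2 best: {P,S}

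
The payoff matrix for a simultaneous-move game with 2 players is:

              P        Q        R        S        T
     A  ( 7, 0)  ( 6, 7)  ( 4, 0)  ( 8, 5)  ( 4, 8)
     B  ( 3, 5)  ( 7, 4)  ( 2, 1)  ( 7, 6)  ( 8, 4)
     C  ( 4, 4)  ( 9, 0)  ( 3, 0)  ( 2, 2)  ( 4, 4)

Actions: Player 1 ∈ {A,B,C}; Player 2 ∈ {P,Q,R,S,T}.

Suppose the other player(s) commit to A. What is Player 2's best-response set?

BR_2 = {T}

u_2(P vs A) = 0
u_2(Q vs A) = 7
u_2(R vs A) = 0
u_2(S vs A) = 5
u_2(T vs A) = 8
max payoff 8 at {T}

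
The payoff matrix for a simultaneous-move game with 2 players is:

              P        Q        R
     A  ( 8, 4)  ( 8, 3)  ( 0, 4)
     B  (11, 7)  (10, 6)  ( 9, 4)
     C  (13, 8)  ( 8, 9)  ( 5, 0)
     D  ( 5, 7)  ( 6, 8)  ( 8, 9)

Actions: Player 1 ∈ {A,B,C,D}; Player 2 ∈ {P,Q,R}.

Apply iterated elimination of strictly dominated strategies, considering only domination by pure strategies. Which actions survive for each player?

P1 drop A (B beats it: P:11>8 Q:10>8 R:9>0)
P1 drop D (B beats it: P:11>5 Q:10>6 R:9>8)
P2 drop R (P beats it: B:7>4 C:8>0)
P1→{B,C} P2→{P,Q}

Remaining: P1:{B,C} P2:{P,Q}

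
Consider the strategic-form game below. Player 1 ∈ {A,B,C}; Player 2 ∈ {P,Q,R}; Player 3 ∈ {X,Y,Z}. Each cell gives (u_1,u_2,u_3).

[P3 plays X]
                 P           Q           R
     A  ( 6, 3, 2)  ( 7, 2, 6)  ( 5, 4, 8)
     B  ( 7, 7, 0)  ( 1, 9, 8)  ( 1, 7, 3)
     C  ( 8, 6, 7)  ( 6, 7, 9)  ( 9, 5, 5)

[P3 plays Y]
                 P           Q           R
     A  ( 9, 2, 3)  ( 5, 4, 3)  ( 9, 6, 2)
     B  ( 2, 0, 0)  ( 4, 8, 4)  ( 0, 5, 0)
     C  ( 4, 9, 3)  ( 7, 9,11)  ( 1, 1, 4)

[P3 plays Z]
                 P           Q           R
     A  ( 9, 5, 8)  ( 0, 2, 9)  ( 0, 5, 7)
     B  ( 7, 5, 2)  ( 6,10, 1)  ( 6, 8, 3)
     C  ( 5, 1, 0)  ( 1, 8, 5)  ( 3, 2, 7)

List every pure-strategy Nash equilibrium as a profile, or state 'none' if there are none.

(A,P,X): not NE [P1→C gives 8>6; P2→R gives 4>3; P3→Z gives 8>2]
(A,P,Y): not NE [P2→R gives 6>2; P3→Z gives 8>3]
(A,P,Z): NE
(A,Q,X): not NE [P2→R gives 4>2; P3→Z gives 9>6]
(A,Q,Y): not NE [P1→C gives 7>5; P2→R gives 6>4; P3→Z gives 9>3]
(A,Q,Z): not NE [P1→B gives 6>0; P2→R gives 5>2]
(A,R,X): not NE [P1→C gives 9>5]
(A,R,Y): not NE [P3→X gives 8>2]
(A,R,Z): not NE [P1→B gives 6>0; P3→X gives 8>7]
(B,P,X): not NE [P1→C gives 8>7; P2→Q gives 9>7; P3→Z gives 2>0]
(B,P,Y): not NE [P1→A gives 9>2; P2→Q gives 8>0; P3→Z gives 2>0]
(B,P,Z): not NE [P1→A gives 9>7; P2→Q gives 10>5]
(B,Q,X): not NE [P1→A gives 7>1]
(B,Q,Y): not NE [P1→C gives 7>4; P3→X gives 8>4]
(B,Q,Z): not NE [P3→X gives 8>1]
(B,R,X): not NE [P1→C gives 9>1; P2→Q gives 9>7]
(B,R,Y): not NE [P1→A gives 9>0; P2→Q gives 8>5; P3→Z gives 3>0]
(B,R,Z): not NE [P2→Q gives 10>8]
(C,P,X): not NE [P2→Q gives 7>6]
(C,P,Y): not NE [P1→A gives 9>4; P3→X gives 7>3]
(C,P,Z): not NE [P1→A gives 9>5; P2→Q gives 8>1; P3→X gives 7>0]
(C,Q,X): not NE [P1→A gives 7>6; P3→Y gives 11>9]
(C,Q,Y): NE
(C,Q,Z): not NE [P1→B gives 6>1; P3→Y gives 11>5]
(C,R,X): not NE [P2→Q gives 7>5; P3→Z gives 7>5]
(C,R,Y): not NE [P1→A gives 9>1; P2→Q gives 9>1; P3→Z gives 7>4]
(C,R,Z): not NE [P1→B gives 6>3; P2→Q gives 8>2]

PSNE = {(A,P,Z), (C,Q,Y)}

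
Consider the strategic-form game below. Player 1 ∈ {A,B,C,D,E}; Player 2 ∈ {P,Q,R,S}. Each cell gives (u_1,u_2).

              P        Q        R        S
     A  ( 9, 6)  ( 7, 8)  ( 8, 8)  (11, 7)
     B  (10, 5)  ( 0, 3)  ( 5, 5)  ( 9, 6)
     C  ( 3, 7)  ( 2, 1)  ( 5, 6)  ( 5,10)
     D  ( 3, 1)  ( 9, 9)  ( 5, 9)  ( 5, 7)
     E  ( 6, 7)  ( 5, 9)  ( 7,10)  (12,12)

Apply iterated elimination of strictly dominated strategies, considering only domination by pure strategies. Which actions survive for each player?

IESDS → P1:{A,D,E} P2:{Q,R,S}

P1 drop C (A beats it: P:9>3 Q:7>2 R:8>5 S:11>5)
P2 drop P (S beats it: A:7>6 B:6>5 D:7>1 E:12>7)
P1 drop B (A beats it: Q:7>0 R:8>5 S:11>9)
P1→{A,D,E} P2→{Q,R,S}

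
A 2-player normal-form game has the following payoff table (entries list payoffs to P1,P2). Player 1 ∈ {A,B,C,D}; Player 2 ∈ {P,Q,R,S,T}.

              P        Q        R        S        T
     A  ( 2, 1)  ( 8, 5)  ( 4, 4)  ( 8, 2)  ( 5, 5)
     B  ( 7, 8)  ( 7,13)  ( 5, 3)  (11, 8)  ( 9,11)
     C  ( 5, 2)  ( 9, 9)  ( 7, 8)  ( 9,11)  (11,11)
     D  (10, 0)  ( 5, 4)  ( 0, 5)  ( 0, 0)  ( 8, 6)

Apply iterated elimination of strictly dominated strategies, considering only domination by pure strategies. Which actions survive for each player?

P1 drop A (C beats it: P:5>2 Q:9>8 R:7>4 S:9>8 T:11>5)
P2 drop P (Q beats it: B:13>8 C:9>2 D:4>0)
P1 drop D (B beats it: Q:7>5 R:5>0 S:11>0 T:9>8)
P2 drop R (Q beats it: B:13>3 C:9>8)
P1→{B,C} P2→{Q,S,T}

Remaining: P1:{B,C} P2:{Q,S,T}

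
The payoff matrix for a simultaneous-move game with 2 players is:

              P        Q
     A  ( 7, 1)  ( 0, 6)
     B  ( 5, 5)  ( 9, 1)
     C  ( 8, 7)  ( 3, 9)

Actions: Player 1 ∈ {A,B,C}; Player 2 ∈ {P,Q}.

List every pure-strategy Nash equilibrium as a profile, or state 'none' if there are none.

(A,P): not NE [P1→C gives 8>7; P2→Q gives 6>1]
(A,Q): not NE [P1→B gives 9>0]
(B,P): not NE [P1→C gives 8>5]
(B,Q): not NE [P2→P gives 5>1]
(C,P): not NE [P2→Q gives 9>7]
(C,Q): not NE [P1→B gives 9>3]

No pure NE.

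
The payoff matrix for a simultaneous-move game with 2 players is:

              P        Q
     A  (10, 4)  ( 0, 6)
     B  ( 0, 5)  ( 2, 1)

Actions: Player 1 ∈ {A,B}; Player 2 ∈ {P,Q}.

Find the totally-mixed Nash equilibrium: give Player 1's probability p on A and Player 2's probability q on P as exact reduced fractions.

P1 indiff ⇒ q·10+(1-q)·0 = q·0+(1-q)·2 ⇒ q(10) = (1-q)(2) ⇒ q = 1/6
P2 indiff ⇒ p·4+(1-p)·5 = p·6+(1-p)·1 ⇒ p(-2) = (1-p)(-4) ⇒ p = 2/3

p=2/3, q=1/6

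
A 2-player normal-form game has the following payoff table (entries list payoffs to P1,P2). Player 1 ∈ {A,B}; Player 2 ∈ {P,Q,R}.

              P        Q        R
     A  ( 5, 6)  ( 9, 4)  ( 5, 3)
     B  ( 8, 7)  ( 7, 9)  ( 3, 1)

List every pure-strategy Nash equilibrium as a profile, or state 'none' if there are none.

(A,P): not NE [P1→B gives 8>5]
(A,Q): not NE [P2→P gives 6>4]
(A,R): not NE [P2→P gives 6>3]
(B,P): not NE [P2→Q gives 9>7]
(B,Q): not NE [P1→A gives 9>7]
(B,R): not NE [P1→A gives 5>3; P2→Q gives 9>1]

Equilibria: none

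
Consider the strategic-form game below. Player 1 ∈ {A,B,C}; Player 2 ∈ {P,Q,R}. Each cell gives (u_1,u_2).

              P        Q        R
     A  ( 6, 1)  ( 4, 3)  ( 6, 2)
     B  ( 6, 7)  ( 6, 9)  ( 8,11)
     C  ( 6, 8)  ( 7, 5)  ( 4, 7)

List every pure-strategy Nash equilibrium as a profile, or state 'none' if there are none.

Nash profiles: (B,R), (C,P)

(A,P): not NE [P2→Q gives 3>1]
(A,Q): not NE [P1→C gives 7>4]
(A,R): not NE [P1→B gives 8>6; P2→Q gives 3>2]
(B,P): not NE [P2→R gives 11>7]
(B,Q): not NE [P1→C gives 7>6; P2→R gives 11>9]
(B,R): NE
(C,P): NE
(C,Q): not NE [P2→P gives 8>5]
(C,R): not NE [P1→B gives 8>4; P2→P gives 8>7]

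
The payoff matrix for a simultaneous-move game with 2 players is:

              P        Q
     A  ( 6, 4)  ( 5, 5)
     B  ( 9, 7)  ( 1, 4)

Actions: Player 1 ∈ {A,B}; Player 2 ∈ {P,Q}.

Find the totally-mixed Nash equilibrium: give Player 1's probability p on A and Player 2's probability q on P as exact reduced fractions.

(p,q) = (3/4, 4/7)

P1 indiff ⇒ q·6+(1-q)·5 = q·9+(1-q)·1 ⇒ q(-3) = (1-q)(-4) ⇒ q = 4/7
P2 indiff ⇒ p·4+(1-p)·7 = p·5+(1-p)·4 ⇒ p(-1) = (1-p)(-3) ⇒ p = 3/4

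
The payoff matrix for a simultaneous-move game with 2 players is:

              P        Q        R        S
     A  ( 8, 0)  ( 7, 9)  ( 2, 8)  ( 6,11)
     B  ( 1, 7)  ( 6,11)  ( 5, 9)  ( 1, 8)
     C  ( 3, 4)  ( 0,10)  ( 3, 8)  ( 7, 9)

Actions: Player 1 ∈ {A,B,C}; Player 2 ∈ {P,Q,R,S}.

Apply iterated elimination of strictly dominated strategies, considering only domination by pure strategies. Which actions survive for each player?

P2 drop P (Q beats it: A:9>0 B:11>7 C:10>4)
P2 drop R (Q beats it: A:9>8 B:11>9 C:10>8)
P1 drop B (A beats it: Q:7>6 S:6>1)
P1→{A,C} P2→{Q,S}

Remaining: P1:{A,C} P2:{Q,S}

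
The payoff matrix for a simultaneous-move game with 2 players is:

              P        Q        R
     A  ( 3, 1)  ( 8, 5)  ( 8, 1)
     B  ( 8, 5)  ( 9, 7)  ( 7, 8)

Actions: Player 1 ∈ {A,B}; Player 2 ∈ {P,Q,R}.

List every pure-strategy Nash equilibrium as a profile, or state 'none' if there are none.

(A,P): not NE [P1→B gives 8>3; P2→Q gives 5>1]
(A,Q): not NE [P1→B gives 9>8]
(A,R): not NE [P2→Q gives 5>1]
(B,P): not NE [P2→R gives 8>5]
(B,Q): not NE [P2→R gives 8>7]
(B,R): not NE [P1→A gives 8>7]

PSNE: ∅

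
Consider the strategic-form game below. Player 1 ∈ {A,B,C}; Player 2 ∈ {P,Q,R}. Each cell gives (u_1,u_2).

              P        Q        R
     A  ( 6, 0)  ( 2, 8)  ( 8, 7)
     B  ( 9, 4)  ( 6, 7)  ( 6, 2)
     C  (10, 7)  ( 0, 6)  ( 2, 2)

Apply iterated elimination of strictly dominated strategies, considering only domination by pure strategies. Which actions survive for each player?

P2 drop R (Q beats it: A:8>7 B:7>2 C:6>2)
P1 drop A (B beats it: P:9>6 Q:6>2)
P1→{B,C} P2→{P,Q}

Survivors P1:{B,C} P2:{P,Q}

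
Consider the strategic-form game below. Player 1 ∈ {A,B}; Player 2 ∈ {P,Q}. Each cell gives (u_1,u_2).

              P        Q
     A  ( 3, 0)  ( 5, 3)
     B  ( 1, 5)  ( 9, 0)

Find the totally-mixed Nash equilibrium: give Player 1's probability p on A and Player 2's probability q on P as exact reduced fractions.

(p,q) = (5/8, 2/3)

P1 indiff ⇒ q·3+(1-q)·5 = q·1+(1-q)·9 ⇒ q(2) = (1-q)(4) ⇒ q = 2/3
P2 indiff ⇒ p·0+(1-p)·5 = p·3+(1-p)·0 ⇒ p(-3) = (1-p)(-5) ⇒ p = 5/8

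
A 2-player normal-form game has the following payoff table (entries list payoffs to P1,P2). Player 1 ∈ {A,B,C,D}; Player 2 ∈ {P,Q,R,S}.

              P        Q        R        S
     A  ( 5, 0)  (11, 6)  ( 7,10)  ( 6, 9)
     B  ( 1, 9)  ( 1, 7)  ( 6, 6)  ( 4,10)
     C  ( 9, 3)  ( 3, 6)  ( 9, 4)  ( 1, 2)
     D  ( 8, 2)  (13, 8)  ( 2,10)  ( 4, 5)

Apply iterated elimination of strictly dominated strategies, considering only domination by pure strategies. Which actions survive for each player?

IESDS → P1:{A,C,D} P2:{Q,R}

P1 drop B (A beats it: P:5>1 Q:11>1 R:7>6 S:6>4)
P2 drop P (Q beats it: A:6>0 C:6>3 D:8>2)
P2 drop S (R beats it: A:10>9 C:4>2 D:10>5)
P1→{A,C,D} P2→{Q,R}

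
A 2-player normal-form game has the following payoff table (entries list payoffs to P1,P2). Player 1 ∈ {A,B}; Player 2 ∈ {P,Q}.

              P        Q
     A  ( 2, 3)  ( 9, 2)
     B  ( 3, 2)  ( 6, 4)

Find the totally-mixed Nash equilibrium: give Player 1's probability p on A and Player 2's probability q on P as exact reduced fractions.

P1 indiff ⇒ q·2+(1-q)·9 = q·3+(1-q)·6 ⇒ q(-1) = (1-q)(-3) ⇒ q = 3/4
P2 indiff ⇒ p·3+(1-p)·2 = p·2+(1-p)·4 ⇒ p(1) = (1-p)(2) ⇒ p = 2/3

(p,q) = (2/3, 3/4)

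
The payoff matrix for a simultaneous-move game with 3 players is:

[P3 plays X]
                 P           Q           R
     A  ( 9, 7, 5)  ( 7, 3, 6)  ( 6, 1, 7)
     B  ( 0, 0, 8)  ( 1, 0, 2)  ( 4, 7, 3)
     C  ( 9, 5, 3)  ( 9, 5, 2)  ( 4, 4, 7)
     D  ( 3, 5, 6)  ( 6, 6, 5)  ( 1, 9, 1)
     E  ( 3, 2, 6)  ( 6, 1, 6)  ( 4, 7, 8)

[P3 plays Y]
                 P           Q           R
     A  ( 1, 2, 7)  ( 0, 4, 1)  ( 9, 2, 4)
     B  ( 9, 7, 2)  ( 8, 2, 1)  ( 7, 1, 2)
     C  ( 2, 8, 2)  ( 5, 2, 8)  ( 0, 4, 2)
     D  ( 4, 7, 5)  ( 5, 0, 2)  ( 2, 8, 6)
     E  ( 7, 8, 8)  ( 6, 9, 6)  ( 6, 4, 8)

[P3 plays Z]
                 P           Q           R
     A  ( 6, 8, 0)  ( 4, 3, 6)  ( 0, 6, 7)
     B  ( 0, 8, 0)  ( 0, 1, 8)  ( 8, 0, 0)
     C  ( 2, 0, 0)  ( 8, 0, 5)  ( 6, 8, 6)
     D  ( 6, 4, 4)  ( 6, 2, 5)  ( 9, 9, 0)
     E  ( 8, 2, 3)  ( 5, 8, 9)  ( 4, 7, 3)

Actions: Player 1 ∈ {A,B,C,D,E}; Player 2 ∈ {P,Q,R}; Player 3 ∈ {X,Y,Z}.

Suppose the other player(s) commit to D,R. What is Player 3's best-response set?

P3 best: {Y}

u_3(X vs D,R) = 1
u_3(Y vs D,R) = 6
u_3(Z vs D,R) = 0
max payoff 6 at {Y}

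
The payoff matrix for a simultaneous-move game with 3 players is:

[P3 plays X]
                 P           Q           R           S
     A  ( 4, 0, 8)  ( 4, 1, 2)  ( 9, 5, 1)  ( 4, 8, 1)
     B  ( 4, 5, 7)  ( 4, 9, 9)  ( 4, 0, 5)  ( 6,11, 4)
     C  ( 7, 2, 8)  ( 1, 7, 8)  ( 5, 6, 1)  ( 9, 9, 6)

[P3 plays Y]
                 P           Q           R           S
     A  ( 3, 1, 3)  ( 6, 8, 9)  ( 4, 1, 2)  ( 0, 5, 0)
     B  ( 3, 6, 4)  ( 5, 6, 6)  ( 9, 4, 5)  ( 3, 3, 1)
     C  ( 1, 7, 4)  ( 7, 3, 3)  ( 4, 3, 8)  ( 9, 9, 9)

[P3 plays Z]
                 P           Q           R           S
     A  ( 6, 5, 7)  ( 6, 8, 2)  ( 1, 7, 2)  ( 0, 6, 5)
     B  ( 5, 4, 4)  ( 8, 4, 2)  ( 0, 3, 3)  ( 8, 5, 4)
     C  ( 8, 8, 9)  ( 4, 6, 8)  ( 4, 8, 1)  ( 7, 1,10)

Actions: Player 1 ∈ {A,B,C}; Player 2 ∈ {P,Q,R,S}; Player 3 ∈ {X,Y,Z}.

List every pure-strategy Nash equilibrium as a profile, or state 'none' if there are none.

(A,P,X): not NE [P1→C gives 7>4; P2→S gives 8>0]
(A,P,Y): not NE [P2→Q gives 8>1; P3→X gives 8>3]
(A,P,Z): not NE [P1→C gives 8>6; P2→Q gives 8>5; P3→X gives 8>7]
(A,Q,X): not NE [P2→S gives 8>1; P3→Y gives 9>2]
(A,Q,Y): not NE [P1→C gives 7>6]
(A,Q,Z): not NE [P1→B gives 8>6; P3→Y gives 9>2]
(A,R,X): not NE [P2→S gives 8>5; P3→Z gives 2>1]
(A,R,Y): not NE [P1→B gives 9>4; P2→Q gives 8>1]
(A,R,Z): not NE [P1→C gives 4>1; P2→Q gives 8>7]
(A,S,X): not NE [P1→C gives 9>4; P3→Z gives 5>1]
(A,S,Y): not NE [P1→C gives 9>0; P2→Q gives 8>5; P3→Z gives 5>0]
(A,S,Z): not NE [P1→B gives 8>0; P2→Q gives 8>6]
(B,P,X): not NE [P1→C gives 7>4; P2→S gives 11>5]
(B,P,Y): not NE [P3→X gives 7>4]
(B,P,Z): not NE [P1→C gives 8>5; P2→S gives 5>4; P3→X gives 7>4]
(B,Q,X): not NE [P2→S gives 11>9]
(B,Q,Y): not NE [P1→C gives 7>5; P3→X gives 9>6]
(B,Q,Z): not NE [P2→S gives 5>4; P3→X gives 9>2]
(B,R,X): not NE [P1→A gives 9>4; P2→S gives 11>0]
(B,R,Y): not NE [P2→Q gives 6>4]
(B,R,Z): not NE [P1→C gives 4>0; P2→S gives 5>3; P3→Y gives 5>3]
(B,S,X): not NE [P1→C gives 9>6]
(B,S,Y): not NE [P1→C gives 9>3; P2→Q gives 6>3; P3→Z gives 4>1]
(B,S,Z): NE
(C,P,X): not NE [P2→S gives 9>2; P3→Z gives 9>8]
(C,P,Y): not NE [P1→B gives 3>1; P2→S gives 9>7; P3→Z gives 9>4]
(C,P,Z): NE
(C,Q,X): not NE [P1→B gives 4>1; P2→S gives 9>7]
(C,Q,Y): not NE [P2→S gives 9>3; P3→Z gives 8>3]
(C,Q,Z): not NE [P1→B gives 8>4; P2→R gives 8>6]
(C,R,X): not NE [P1→A gives 9>5; P2→S gives 9>6; P3→Y gives 8>1]
(C,R,Y): not NE [P1→B gives 9>4; P2→S gives 9>3]
(C,R,Z): not NE [P3→Y gives 8>1]
(C,S,X): not NE [P3→Z gives 10>6]
(C,S,Y): not NE [P3→Z gives 10>9]
(C,S,Z): not NE [P1→B gives 8>7; P2→R gives 8>1]

Nash profiles: (B,S,Z), (C,P,Z)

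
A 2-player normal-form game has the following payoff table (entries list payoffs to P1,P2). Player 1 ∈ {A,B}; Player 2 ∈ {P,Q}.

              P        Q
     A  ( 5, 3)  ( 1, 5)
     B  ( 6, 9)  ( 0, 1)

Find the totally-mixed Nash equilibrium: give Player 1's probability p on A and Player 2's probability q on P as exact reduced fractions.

P1 indiff ⇒ q·5+(1-q)·1 = q·6+(1-q)·0 ⇒ q(-1) = (1-q)(-1) ⇒ q = 1/2
P2 indiff ⇒ p·3+(1-p)·9 = p·5+(1-p)·1 ⇒ p(-2) = (1-p)(-8) ⇒ p = 4/5

p=4/5, q=1/2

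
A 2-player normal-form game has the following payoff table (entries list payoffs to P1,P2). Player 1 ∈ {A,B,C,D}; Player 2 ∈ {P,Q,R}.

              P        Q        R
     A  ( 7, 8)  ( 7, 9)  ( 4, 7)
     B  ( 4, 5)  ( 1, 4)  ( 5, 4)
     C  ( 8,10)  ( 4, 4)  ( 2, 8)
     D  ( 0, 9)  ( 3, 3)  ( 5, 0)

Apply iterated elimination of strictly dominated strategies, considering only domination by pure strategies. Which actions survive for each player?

Survivors P1:{A,C} P2:{P,Q}

P2 drop R (P beats it: A:8>7 B:5>4 C:10>8 D:9>0)
P1 drop B (A beats it: P:7>4 Q:7>1)
P1 drop D (A beats it: P:7>0 Q:7>3)
P1→{A,C} P2→{P,Q}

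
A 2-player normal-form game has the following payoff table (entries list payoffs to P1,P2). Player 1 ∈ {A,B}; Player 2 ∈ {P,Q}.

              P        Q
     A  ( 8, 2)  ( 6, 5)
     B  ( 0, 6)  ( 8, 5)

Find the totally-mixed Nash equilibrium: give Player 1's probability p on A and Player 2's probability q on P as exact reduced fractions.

(p,q) = (1/4, 1/5)

P1 indiff ⇒ q·8+(1-q)·6 = q·0+(1-q)·8 ⇒ q(8) = (1-q)(2) ⇒ q = 1/5
P2 indiff ⇒ p·2+(1-p)·6 = p·5+(1-p)·5 ⇒ p(-3) = (1-p)(-1) ⇒ p = 1/4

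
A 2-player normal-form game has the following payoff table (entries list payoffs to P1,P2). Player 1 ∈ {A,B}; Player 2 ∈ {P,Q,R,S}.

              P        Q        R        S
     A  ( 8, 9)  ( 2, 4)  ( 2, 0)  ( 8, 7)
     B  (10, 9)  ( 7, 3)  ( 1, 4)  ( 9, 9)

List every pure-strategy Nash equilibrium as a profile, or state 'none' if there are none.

(A,P): not NE [P1→B gives 10>8]
(A,Q): not NE [P1→B gives 7>2; P2→P gives 9>4]
(A,R): not NE [P2→P gives 9>0]
(A,S): not NE [P1→B gives 9>8; P2→P gives 9>7]
(B,P): NE
(B,Q): not NE [P2→S gives 9>3]
(B,R): not NE [P1→A gives 2>1; P2→S gives 9>4]
(B,S): NE

Nash profiles: (B,P), (B,S)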